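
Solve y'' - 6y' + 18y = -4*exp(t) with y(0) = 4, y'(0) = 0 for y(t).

Characteristic equation r² - 6r + 18 = 0 has discriminant (-6)² - 4·(18) = -36 < 0, so r = 3 ± 3i.
Hence y_h = C1*cos(3*t)*exp(3*t) + C2*exp(3*t)*sin(3*t).
Try y_p = A*exp(t). Substituting into the equation and dividing by exp(t) gives A = -4/13, so y_p = -4*exp(t)/13.
General solution: y = -4*exp(t)/13 + C1*cos(3*t)*exp(3*t) + C2*exp(3*t)*sin(3*t).
Apply the initial conditions: y(0) = -4/13 + C1 = 4 and y'(0) = -4/13 + 3*C1 + 3*C2 = 0. Solving gives C1 = 56/13, C2 = -164/39.

y = -4*exp(t)/13 - 164*exp(3*t)*sin(3*t)/39 + 56*cos(3*t)*exp(3*t)/13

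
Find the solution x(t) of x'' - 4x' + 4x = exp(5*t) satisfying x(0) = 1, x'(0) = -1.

x = exp(5*t)/9 + 8*exp(2*t)/9 - 10*t*exp(2*t)/3

Characteristic equation r² - 4r + 4 = 0 has discriminant (-4)² - 4·(4) = 0, so r = 2 is a repeated root.
Hence x_h = (C1 + C2*t)*exp(2*t).
Try x_p = A*exp(5*t). Substituting into the equation and dividing by exp(5*t) gives A = 1/9, so x_p = exp(5*t)/9.
General solution: x = exp(5*t)/9 + C1*exp(2*t) + C2*t*exp(2*t).
Apply the initial conditions: x(0) = 1/9 + C1 = 1 and x'(0) = 5/9 + C2 + 2*C1 = -1. Solving gives C1 = 8/9, C2 = -10/3.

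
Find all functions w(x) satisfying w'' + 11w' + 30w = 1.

w = 1/30 + C1*exp(-5*x) + C2*exp(-6*x)

Characteristic equation r² + 11r + 30 = 0 factors as (r + 5)(r + 6) = 0, so r = -5, -6.
Hence w_h = C1*exp(-5*x) + C2*exp(-6*x).
For the particular solution try w_p = A0. Substituting and matching coefficients of each power of x gives A0 = 1/30, so w_p = 1/30.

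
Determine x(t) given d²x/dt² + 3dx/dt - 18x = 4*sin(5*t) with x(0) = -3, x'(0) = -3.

x = -386*exp(-6*t)/549 - 347*exp(3*t)/153 - 86*sin(5*t)/1037 - 30*cos(5*t)/1037

Characteristic equation r² + 3r - 18 = 0 factors as (r - 3)(r + 6) = 0, so r = 3, -6.
Hence x_h = C1*exp(3*t) + C2*exp(-6*t).
Try x_p = A*cos(5*t) + B*sin(5*t). Substituting and equating the coefficients of cos(5t) and sin(5t) gives A = -30/1037, B = -86/1037, so x_p = -86*sin(5*t)/1037 - 30*cos(5*t)/1037.
General solution: x = -86*sin(5*t)/1037 - 30*cos(5*t)/1037 + C1*exp(3*t) + C2*exp(-6*t).
Apply the initial conditions: x(0) = -30/1037 + C1 + C2 = -3 and x'(0) = -430/1037 - 6*C2 + 3*C1 = -3. Solving gives C1 = -347/153, C2 = -386/549.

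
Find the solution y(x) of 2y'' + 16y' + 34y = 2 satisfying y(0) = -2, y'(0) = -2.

Divide through by 2: y'' + 8y' + 17y = 1.
Characteristic equation r² + 8r + 17 = 0 has discriminant (8)² - 4·(17) = -4 < 0, so r = -4 ± i.
Hence y_h = C1*cos(x)*exp(-4*x) + C2*exp(-4*x)*sin(x).
For the particular solution try y_p = A0. Substituting and matching coefficients of each power of x gives A0 = 1/17, so y_p = 1/17.
General solution: y = 1/17 + C1*cos(x)*exp(-4*x) + C2*exp(-4*x)*sin(x).
Apply the initial conditions: y(0) = 1/17 + C1 = -2 and y'(0) = C2 - 4*C1 = -2. Solving gives C1 = -35/17, C2 = -174/17.

y = 1/17 - 174*exp(-4*x)*sin(x)/17 - 35*cos(x)*exp(-4*x)/17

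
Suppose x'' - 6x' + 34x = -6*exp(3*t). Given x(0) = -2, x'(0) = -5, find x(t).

Characteristic equation r² - 6r + 34 = 0 has discriminant (-6)² - 4·(34) = -100 < 0, so r = 3 ± 5i.
Hence x_h = C1*cos(5*t)*exp(3*t) + C2*exp(3*t)*sin(5*t).
Try x_p = A*exp(3*t). Substituting into the equation and dividing by exp(3*t) gives A = -6/25, so x_p = -6*exp(3*t)/25.
General solution: x = -6*exp(3*t)/25 + C1*cos(5*t)*exp(3*t) + C2*exp(3*t)*sin(5*t).
Apply the initial conditions: x(0) = -6/25 + C1 = -2 and x'(0) = -18/25 + 3*C1 + 5*C2 = -5. Solving gives C1 = -44/25, C2 = 1/5.

x = -6*exp(3*t)/25 - 44*cos(5*t)*exp(3*t)/25 + exp(3*t)*sin(5*t)/5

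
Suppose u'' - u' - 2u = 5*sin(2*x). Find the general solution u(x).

Characteristic equation r² - r - 2 = 0 factors as (r - 2)(r + 1) = 0, so r = 2, -1.
Hence u_h = C1*exp(2*x) + C2*exp(-x).
Try u_p = A*cos(2*x) + B*sin(2*x). Substituting and equating the coefficients of cos(2x) and sin(2x) gives A = 1/4, B = -3/4, so u_p = -3*sin(2*x)/4 + cos(2*x)/4.

u = -3*sin(2*x)/4 + cos(2*x)/4 + C1*exp(2*x) + C2*exp(-x)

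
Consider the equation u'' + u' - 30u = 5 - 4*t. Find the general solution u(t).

Characteristic equation r² + r - 30 = 0 factors as (r - 5)(r + 6) = 0, so r = 5, -6.
Hence u_h = C1*exp(5*t) + C2*exp(-6*t).
For the particular solution try u_p = A0 + A1*t. Substituting and matching coefficients of each power of t gives A0 = -73/450, A1 = 2/15, so u_p = -73/450 + 2*t/15.

u = -73/450 + 2*t/15 + C1*exp(5*t) + C2*exp(-6*t)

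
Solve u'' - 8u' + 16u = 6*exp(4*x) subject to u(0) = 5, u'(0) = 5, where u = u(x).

Characteristic equation r² - 8r + 16 = 0 has discriminant (-8)² - 4·(16) = 0, so r = 4 is a repeated root.
Hence u_h = (C1 + C2*x)*exp(4*x).
Since exp(4*x) solves the homogeneous equation (r = 4 is a root of multiplicity 2), multiply the trial by x^2. Try u_p = A*x^2*exp(4*x). Substituting into the equation and dividing by exp(4*x) gives A = 3, so u_p = 3*x^2*exp(4*x).
General solution: u = C1*exp(4*x) + 3*x^2*exp(4*x) + C2*x*exp(4*x).
Apply the initial conditions: u(0) = C1 = 5 and u'(0) = C2 + 4*C1 = 5. Solving gives C1 = 5, C2 = -15.

u = 5*exp(4*x) - 15*x*exp(4*x) + 3*x**2*exp(4*x)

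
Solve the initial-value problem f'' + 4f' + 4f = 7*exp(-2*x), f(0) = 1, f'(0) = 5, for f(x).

Characteristic equation r² + 4r + 4 = 0 has discriminant (4)² - 4·(4) = 0, so r = -2 is a repeated root.
Hence f_h = (C1 + C2*x)*exp(-2*x).
Since exp(-2*x) solves the homogeneous equation (r = -2 is a root of multiplicity 2), multiply the trial by x^2. Try f_p = A*x^2*exp(-2*x). Substituting into the equation and dividing by exp(-2*x) gives A = 7/2, so f_p = 7*x^2*exp(-2*x)/2.
General solution: f = C1*exp(-2*x) + 7*x^2*exp(-2*x)/2 + C2*x*exp(-2*x).
Apply the initial conditions: f(0) = C1 = 1 and f'(0) = C2 - 2*C1 = 5. Solving gives C1 = 1, C2 = 7.

f = 7*x*exp(-2*x) + 7*x**2*exp(-2*x)/2 + exp(-2*x)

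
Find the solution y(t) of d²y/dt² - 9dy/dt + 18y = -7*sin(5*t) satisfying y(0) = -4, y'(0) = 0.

Characteristic equation r² - 9r + 18 = 0 factors as (r - 3)(r - 6) = 0, so r = 3, 6.
Hence y_h = C1*exp(3*t) + C2*exp(6*t).
Try y_p = A*cos(5*t) + B*sin(5*t). Substituting and equating the coefficients of cos(5t) and sin(5t) gives A = -315/2074, B = 49/2074, so y_p = -315*cos(5*t)/2074 + 49*sin(5*t)/2074.
General solution: y = -315*cos(5*t)/2074 + 49*sin(5*t)/2074 + C1*exp(3*t) + C2*exp(6*t).
Apply the initial conditions: y(0) = -315/2074 + C1 + C2 = -4 and y'(0) = 245/2074 + 3*C1 + 6*C2 = 0. Solving gives C1 = -781/102, C2 = 697/183.

y = -781*exp(3*t)/102 - 315*cos(5*t)/2074 + 49*sin(5*t)/2074 + 697*exp(6*t)/183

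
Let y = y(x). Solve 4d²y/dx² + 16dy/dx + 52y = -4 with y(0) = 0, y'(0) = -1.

y = -1/13 - 11*exp(-2*x)*sin(3*x)/39 + cos(3*x)*exp(-2*x)/13

Divide through by 4: y'' + 4y' + 13y = -1.
Characteristic equation r² + 4r + 13 = 0 has discriminant (4)² - 4·(13) = -36 < 0, so r = -2 ± 3i.
Hence y_h = C1*cos(3*x)*exp(-2*x) + C2*exp(-2*x)*sin(3*x).
For the particular solution try y_p = A0. Substituting and matching coefficients of each power of x gives A0 = -1/13, so y_p = -1/13.
General solution: y = -1/13 + C1*cos(3*x)*exp(-2*x) + C2*exp(-2*x)*sin(3*x).
Apply the initial conditions: y(0) = -1/13 + C1 = 0 and y'(0) = -2*C1 + 3*C2 = -1. Solving gives C1 = 1/13, C2 = -11/39.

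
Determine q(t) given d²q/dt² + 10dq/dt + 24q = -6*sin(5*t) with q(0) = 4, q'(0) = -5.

q = -641*exp(-6*t)/122 + 6*sin(5*t)/2501 + 300*cos(5*t)/2501 + 749*exp(-4*t)/82

Characteristic equation r² + 10r + 24 = 0 factors as (r + 4)(r + 6) = 0, so r = -4, -6.
Hence q_h = C1*exp(-4*t) + C2*exp(-6*t).
Try q_p = A*cos(5*t) + B*sin(5*t). Substituting and equating the coefficients of cos(5t) and sin(5t) gives A = 300/2501, B = 6/2501, so q_p = 6*sin(5*t)/2501 + 300*cos(5*t)/2501.
General solution: q = 6*sin(5*t)/2501 + 300*cos(5*t)/2501 + C1*exp(-4*t) + C2*exp(-6*t).
Apply the initial conditions: q(0) = 300/2501 + C1 + C2 = 4 and q'(0) = 30/2501 - 6*C2 - 4*C1 = -5. Solving gives C1 = 749/82, C2 = -641/122.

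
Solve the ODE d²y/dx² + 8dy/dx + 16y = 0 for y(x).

y = C1*exp(-4*x) + C2*x*exp(-4*x)

Characteristic equation r² + 8r + 16 = 0 has discriminant (8)² - 4·(16) = 0, so r = -4 is a repeated root.
Hence y_h = (C1 + C2*x)*exp(-4*x).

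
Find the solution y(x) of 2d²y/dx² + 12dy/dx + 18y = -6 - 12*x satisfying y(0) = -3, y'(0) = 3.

Divide through by 2: y'' + 6y' + 9y = -3 - 6*x.
Characteristic equation r² + 6r + 9 = 0 has discriminant (6)² - 4·(9) = 0, so r = -3 is a repeated root.
Hence y_h = (C1 + C2*x)*exp(-3*x).
For the particular solution try y_p = A0 + A1*x. Substituting and matching coefficients of each power of x gives A0 = 1/9, A1 = -2/3, so y_p = 1/9 - 2*x/3.
General solution: y = 1/9 - 2*x/3 + C1*exp(-3*x) + C2*x*exp(-3*x).
Apply the initial conditions: y(0) = 1/9 + C1 = -3 and y'(0) = -2/3 + C2 - 3*C1 = 3. Solving gives C1 = -28/9, C2 = -17/3.

y = 1/9 - 28*exp(-3*x)/9 - 2*x/3 - 17*x*exp(-3*x)/3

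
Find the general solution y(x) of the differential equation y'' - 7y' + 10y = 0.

y = C1*exp(2*x) + C2*exp(5*x)

Characteristic equation r² - 7r + 10 = 0 factors as (r - 2)(r - 5) = 0, so r = 2, 5.
Hence y_h = C1*exp(2*x) + C2*exp(5*x).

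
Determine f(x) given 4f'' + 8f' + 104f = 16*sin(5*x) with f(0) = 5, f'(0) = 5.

f = -40*cos(5*x)/101 + 4*sin(5*x)/101 + 206*exp(-x)*sin(5*x)/101 + 545*cos(5*x)*exp(-x)/101

Divide through by 4: f'' + 2f' + 26f = 4*sin(5*x).
Characteristic equation r² + 2r + 26 = 0 has discriminant (2)² - 4·(26) = -100 < 0, so r = -1 ± 5i.
Hence f_h = C1*cos(5*x)*exp(-x) + C2*exp(-x)*sin(5*x).
Try f_p = A*cos(5*x) + B*sin(5*x). Substituting and equating the coefficients of cos(5x) and sin(5x) gives A = -40/101, B = 4/101, so f_p = -40*cos(5*x)/101 + 4*sin(5*x)/101.
General solution: f = -40*cos(5*x)/101 + 4*sin(5*x)/101 + C1*cos(5*x)*exp(-x) + C2*exp(-x)*sin(5*x).
Apply the initial conditions: f(0) = -40/101 + C1 = 5 and f'(0) = 20/101 - C1 + 5*C2 = 5. Solving gives C1 = 545/101, C2 = 206/101.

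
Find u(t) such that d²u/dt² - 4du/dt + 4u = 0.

Characteristic equation r² - 4r + 4 = 0 has discriminant (-4)² - 4·(4) = 0, so r = 2 is a repeated root.
Hence u_h = (C1 + C2*t)*exp(2*t).

u = C1*exp(2*t) + C2*t*exp(2*t)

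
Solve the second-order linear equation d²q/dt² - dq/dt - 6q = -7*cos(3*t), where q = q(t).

Characteristic equation r² - r - 6 = 0 factors as (r - 3)(r + 2) = 0, so r = 3, -2.
Hence q_h = C1*exp(3*t) + C2*exp(-2*t).
Try q_p = A*cos(3*t) + B*sin(3*t). Substituting and equating the coefficients of cos(3t) and sin(3t) gives A = 35/78, B = 7/78, so q_p = 7*sin(3*t)/78 + 35*cos(3*t)/78.

q = 7*sin(3*t)/78 + 35*cos(3*t)/78 + C1*exp(3*t) + C2*exp(-2*t)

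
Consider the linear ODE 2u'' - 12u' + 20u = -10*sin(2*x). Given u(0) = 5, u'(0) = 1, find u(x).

Divide through by 2: u'' - 6u' + 10u = -5*sin(2*x).
Characteristic equation r² - 6r + 10 = 0 has discriminant (-6)² - 4·(10) = -4 < 0, so r = 3 ± i.
Hence u_h = C1*cos(x)*exp(3*x) + C2*exp(3*x)*sin(x).
Try u_p = A*cos(2*x) + B*sin(2*x). Substituting and equating the coefficients of cos(2x) and sin(2x) gives A = -1/3, B = -1/6, so u_p = -cos(2*x)/3 - sin(2*x)/6.
General solution: u = -cos(2*x)/3 - sin(2*x)/6 + C1*cos(x)*exp(3*x) + C2*exp(3*x)*sin(x).
Apply the initial conditions: u(0) = -1/3 + C1 = 5 and u'(0) = -1/3 + C2 + 3*C1 = 1. Solving gives C1 = 16/3, C2 = -44/3.

u = -cos(2*x)/3 - sin(2*x)/6 - 44*exp(3*x)*sin(x)/3 + 16*cos(x)*exp(3*x)/3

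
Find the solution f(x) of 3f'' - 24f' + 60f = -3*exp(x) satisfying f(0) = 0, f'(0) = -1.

Divide through by 3: f'' - 8f' + 20f = -exp(x).
Characteristic equation r² - 8r + 20 = 0 has discriminant (-8)² - 4·(20) = -16 < 0, so r = 4 ± 2i.
Hence f_h = C1*cos(2*x)*exp(4*x) + C2*exp(4*x)*sin(2*x).
Try f_p = A*exp(x). Substituting into the equation and dividing by exp(x) gives A = -1/13, so f_p = -exp(x)/13.
General solution: f = -exp(x)/13 + C1*cos(2*x)*exp(4*x) + C2*exp(4*x)*sin(2*x).
Apply the initial conditions: f(0) = -1/13 + C1 = 0 and f'(0) = -1/13 + 2*C2 + 4*C1 = -1. Solving gives C1 = 1/13, C2 = -8/13.

f = -exp(x)/13 - 8*exp(4*x)*sin(2*x)/13 + cos(2*x)*exp(4*x)/13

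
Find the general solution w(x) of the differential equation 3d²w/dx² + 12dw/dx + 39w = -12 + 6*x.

Divide through by 3: w'' + 4w' + 13w = -4 + 2*x.
Characteristic equation r² + 4r + 13 = 0 has discriminant (4)² - 4·(13) = -36 < 0, so r = -2 ± 3i.
Hence w_h = C1*cos(3*x)*exp(-2*x) + C2*exp(-2*x)*sin(3*x).
For the particular solution try w_p = A0 + A1*x. Substituting and matching coefficients of each power of x gives A0 = -60/169, A1 = 2/13, so w_p = -60/169 + 2*x/13.

w = -60/169 + 2*x/13 + C1*cos(3*x)*exp(-2*x) + C2*exp(-2*x)*sin(3*x)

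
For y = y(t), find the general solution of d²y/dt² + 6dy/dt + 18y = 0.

y = C1*cos(3*t)*exp(-3*t) + C2*exp(-3*t)*sin(3*t)

Characteristic equation r² + 6r + 18 = 0 has discriminant (6)² - 4·(18) = -36 < 0, so r = -3 ± 3i.
Hence y_h = C1*cos(3*t)*exp(-3*t) + C2*exp(-3*t)*sin(3*t).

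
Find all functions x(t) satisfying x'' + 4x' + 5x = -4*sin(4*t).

Characteristic equation r² + 4r + 5 = 0 has discriminant (4)² - 4·(5) = -4 < 0, so r = -2 ± i.
Hence x_h = C1*cos(t)*exp(-2*t) + C2*exp(-2*t)*sin(t).
Try x_p = A*cos(4*t) + B*sin(4*t). Substituting and equating the coefficients of cos(4t) and sin(4t) gives A = 64/377, B = 44/377, so x_p = 44*sin(4*t)/377 + 64*cos(4*t)/377.

x = 44*sin(4*t)/377 + 64*cos(4*t)/377 + C1*cos(t)*exp(-2*t) + C2*exp(-2*t)*sin(t)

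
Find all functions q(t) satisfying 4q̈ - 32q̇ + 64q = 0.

q = C1*exp(4*t) + C2*t*exp(4*t)

Divide through by 4: q'' - 8q' + 16q = 0.
Characteristic equation r² - 8r + 16 = 0 has discriminant (-8)² - 4·(16) = 0, so r = 4 is a repeated root.
Hence q_h = (C1 + C2*t)*exp(4*t).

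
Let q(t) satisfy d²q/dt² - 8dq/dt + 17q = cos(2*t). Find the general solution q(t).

q = -16*sin(2*t)/425 + 13*cos(2*t)/425 + C1*cos(t)*exp(4*t) + C2*exp(4*t)*sin(t)

Characteristic equation r² - 8r + 17 = 0 has discriminant (-8)² - 4·(17) = -4 < 0, so r = 4 ± i.
Hence q_h = C1*cos(t)*exp(4*t) + C2*exp(4*t)*sin(t).
Try q_p = A*cos(2*t) + B*sin(2*t). Substituting and equating the coefficients of cos(2t) and sin(2t) gives A = 13/425, B = -16/425, so q_p = -16*sin(2*t)/425 + 13*cos(2*t)/425.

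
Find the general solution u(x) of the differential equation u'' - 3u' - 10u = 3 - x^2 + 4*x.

Characteristic equation r² - 3r - 10 = 0 factors as (r + 2)(r - 5) = 0, so r = -2, 5.
Hence u_h = C1*exp(-2*x) + C2*exp(5*x).
For the particular solution try u_p = A0 + A1*x + A2*x^2. Substituting and matching coefficients of each power of x gives A0 = -71/500, A1 = -23/50, A2 = 1/10, so u_p = -71/500 - 23*x/50 + x^2/10.

u = -71/500 - 23*x/50 + x**2/10 + C1*exp(-2*x) + C2*exp(5*x)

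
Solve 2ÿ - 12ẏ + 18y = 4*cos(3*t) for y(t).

Divide through by 2: y'' - 6y' + 9y = 2*cos(3*t).
Characteristic equation r² - 6r + 9 = 0 has discriminant (-6)² - 4·(9) = 0, so r = 3 is a repeated root.
Hence y_h = (C1 + C2*t)*exp(3*t).
Try y_p = A*cos(3*t) + B*sin(3*t). Substituting and equating the coefficients of cos(3t) and sin(3t) gives A = 0, B = -1/9, so y_p = -sin(3*t)/9.

y = -sin(3*t)/9 + C1*exp(3*t) + C2*t*exp(3*t)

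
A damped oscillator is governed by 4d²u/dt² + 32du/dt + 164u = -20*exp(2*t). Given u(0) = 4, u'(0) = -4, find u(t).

u = -5*exp(2*t)/61 + 249*cos(5*t)*exp(-4*t)/61 + 762*exp(-4*t)*sin(5*t)/305

Divide through by 4: u'' + 8u' + 41u = -5*exp(2*t).
Characteristic equation r² + 8r + 41 = 0 has discriminant (8)² - 4·(41) = -100 < 0, so r = -4 ± 5i.
Hence u_h = C1*cos(5*t)*exp(-4*t) + C2*exp(-4*t)*sin(5*t).
Try u_p = A*exp(2*t). Substituting into the equation and dividing by exp(2*t) gives A = -5/61, so u_p = -5*exp(2*t)/61.
General solution: u = -5*exp(2*t)/61 + C1*cos(5*t)*exp(-4*t) + C2*exp(-4*t)*sin(5*t).
Apply the initial conditions: u(0) = -5/61 + C1 = 4 and u'(0) = -10/61 - 4*C1 + 5*C2 = -4. Solving gives C1 = 249/61, C2 = 762/305.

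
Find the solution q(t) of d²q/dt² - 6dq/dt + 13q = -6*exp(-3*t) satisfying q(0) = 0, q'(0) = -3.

Characteristic equation r² - 6r + 13 = 0 has discriminant (-6)² - 4·(13) = -16 < 0, so r = 3 ± 2i.
Hence q_h = C1*cos(2*t)*exp(3*t) + C2*exp(3*t)*sin(2*t).
Try q_p = A*exp(-3*t). Substituting into the equation and dividing by exp(-3*t) gives A = -3/20, so q_p = -3*exp(-3*t)/20.
General solution: q = -3*exp(-3*t)/20 + C1*cos(2*t)*exp(3*t) + C2*exp(3*t)*sin(2*t).
Apply the initial conditions: q(0) = -3/20 + C1 = 0 and q'(0) = 9/20 + 2*C2 + 3*C1 = -3. Solving gives C1 = 3/20, C2 = -39/20.

q = -3*exp(-3*t)/20 - 39*exp(3*t)*sin(2*t)/20 + 3*cos(2*t)*exp(3*t)/20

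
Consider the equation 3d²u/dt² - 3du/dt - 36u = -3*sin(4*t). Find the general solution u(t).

u = -cos(4*t)/200 + 7*sin(4*t)/200 + C1*exp(4*t) + C2*exp(-3*t)

Divide through by 3: u'' - u' - 12u = -sin(4*t).
Characteristic equation r² - r - 12 = 0 factors as (r - 4)(r + 3) = 0, so r = 4, -3.
Hence u_h = C1*exp(4*t) + C2*exp(-3*t).
Try u_p = A*cos(4*t) + B*sin(4*t). Substituting and equating the coefficients of cos(4t) and sin(4t) gives A = -1/200, B = 7/200, so u_p = -cos(4*t)/200 + 7*sin(4*t)/200.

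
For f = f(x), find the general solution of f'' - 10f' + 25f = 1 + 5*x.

f = 3/25 + x/5 + C1*exp(5*x) + C2*x*exp(5*x)

Characteristic equation r² - 10r + 25 = 0 has discriminant (-10)² - 4·(25) = 0, so r = 5 is a repeated root.
Hence f_h = (C1 + C2*x)*exp(5*x).
For the particular solution try f_p = A0 + A1*x. Substituting and matching coefficients of each power of x gives A0 = 3/25, A1 = 1/5, so f_p = 3/25 + x/5.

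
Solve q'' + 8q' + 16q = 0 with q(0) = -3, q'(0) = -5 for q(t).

Characteristic equation r² + 8r + 16 = 0 has discriminant (8)² - 4·(16) = 0, so r = -4 is a repeated root.
Hence q_h = (C1 + C2*t)*exp(-4*t).
Apply the initial conditions: q(0) = C1 = -3 and q'(0) = C2 - 4*C1 = -5. Solving gives C1 = -3, C2 = -17.

q = -3*exp(-4*t) - 17*t*exp(-4*t)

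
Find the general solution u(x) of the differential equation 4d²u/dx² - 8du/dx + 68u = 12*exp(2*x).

Divide through by 4: u'' - 2u' + 17u = 3*exp(2*x).
Characteristic equation r² - 2r + 17 = 0 has discriminant (-2)² - 4·(17) = -64 < 0, so r = 1 ± 4i.
Hence u_h = C1*cos(4*x)*exp(x) + C2*exp(x)*sin(4*x).
Try u_p = A*exp(2*x). Substituting into the equation and dividing by exp(2*x) gives A = 3/17, so u_p = 3*exp(2*x)/17.

u = 3*exp(2*x)/17 + C1*cos(4*x)*exp(x) + C2*exp(x)*sin(4*x)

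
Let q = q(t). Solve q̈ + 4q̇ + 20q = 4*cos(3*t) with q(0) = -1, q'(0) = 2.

q = 44*cos(3*t)/265 + 48*sin(3*t)/265 - 309*cos(4*t)*exp(-2*t)/265 - 58*exp(-2*t)*sin(4*t)/265

Characteristic equation r² + 4r + 20 = 0 has discriminant (4)² - 4·(20) = -64 < 0, so r = -2 ± 4i.
Hence q_h = C1*cos(4*t)*exp(-2*t) + C2*exp(-2*t)*sin(4*t).
Try q_p = A*cos(3*t) + B*sin(3*t). Substituting and equating the coefficients of cos(3t) and sin(3t) gives A = 44/265, B = 48/265, so q_p = 44*cos(3*t)/265 + 48*sin(3*t)/265.
General solution: q = 44*cos(3*t)/265 + 48*sin(3*t)/265 + C1*cos(4*t)*exp(-2*t) + C2*exp(-2*t)*sin(4*t).
Apply the initial conditions: q(0) = 44/265 + C1 = -1 and q'(0) = 144/265 - 2*C1 + 4*C2 = 2. Solving gives C1 = -309/265, C2 = -58/265.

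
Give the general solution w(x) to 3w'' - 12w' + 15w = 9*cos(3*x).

w = -9*sin(3*x)/40 - 3*cos(3*x)/40 + C1*cos(x)*exp(2*x) + C2*exp(2*x)*sin(x)

Divide through by 3: w'' - 4w' + 5w = 3*cos(3*x).
Characteristic equation r² - 4r + 5 = 0 has discriminant (-4)² - 4·(5) = -4 < 0, so r = 2 ± i.
Hence w_h = C1*cos(x)*exp(2*x) + C2*exp(2*x)*sin(x).
Try w_p = A*cos(3*x) + B*sin(3*x). Substituting and equating the coefficients of cos(3x) and sin(3x) gives A = -3/40, B = -9/40, so w_p = -9*sin(3*x)/40 - 3*cos(3*x)/40.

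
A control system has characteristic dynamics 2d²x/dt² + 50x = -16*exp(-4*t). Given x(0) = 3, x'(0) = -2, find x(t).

x = -114*sin(5*t)/205 - 8*exp(-4*t)/41 + 131*cos(5*t)/41

Divide through by 2: x'' + 25x = -8*exp(-4*t).
Characteristic equation r² + 25 = 0 has discriminant (0)² - 4·(25) = -100 < 0, so r = ± 5i.
Hence x_h = C1*cos(5*t) + C2*sin(5*t).
Try x_p = A*exp(-4*t). Substituting into the equation and dividing by exp(-4*t) gives A = -8/41, so x_p = -8*exp(-4*t)/41.
General solution: x = -8*exp(-4*t)/41 + C1*cos(5*t) + C2*sin(5*t).
Apply the initial conditions: x(0) = -8/41 + C1 = 3 and x'(0) = 32/41 + 5*C2 = -2. Solving gives C1 = 131/41, C2 = -114/205.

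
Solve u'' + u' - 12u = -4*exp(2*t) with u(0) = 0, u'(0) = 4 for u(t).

u = -2*exp(-4*t)/3 + 2*exp(2*t)/3

Characteristic equation r² + r - 12 = 0 factors as (r - 3)(r + 4) = 0, so r = 3, -4.
Hence u_h = C1*exp(3*t) + C2*exp(-4*t).
Try u_p = A*exp(2*t). Substituting into the equation and dividing by exp(2*t) gives A = 2/3, so u_p = 2*exp(2*t)/3.
General solution: u = 2*exp(2*t)/3 + C1*exp(3*t) + C2*exp(-4*t).
Apply the initial conditions: u(0) = 2/3 + C1 + C2 = 0 and u'(0) = 4/3 - 4*C2 + 3*C1 = 4. Solving gives C1 = 0, C2 = -2/3.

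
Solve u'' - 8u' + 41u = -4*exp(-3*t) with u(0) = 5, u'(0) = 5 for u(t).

u = -2*exp(-3*t)/37 - 569*exp(4*t)*sin(5*t)/185 + 187*cos(5*t)*exp(4*t)/37

Characteristic equation r² - 8r + 41 = 0 has discriminant (-8)² - 4·(41) = -100 < 0, so r = 4 ± 5i.
Hence u_h = C1*cos(5*t)*exp(4*t) + C2*exp(4*t)*sin(5*t).
Try u_p = A*exp(-3*t). Substituting into the equation and dividing by exp(-3*t) gives A = -2/37, so u_p = -2*exp(-3*t)/37.
General solution: u = -2*exp(-3*t)/37 + C1*cos(5*t)*exp(4*t) + C2*exp(4*t)*sin(5*t).
Apply the initial conditions: u(0) = -2/37 + C1 = 5 and u'(0) = 6/37 + 4*C1 + 5*C2 = 5. Solving gives C1 = 187/37, C2 = -569/185.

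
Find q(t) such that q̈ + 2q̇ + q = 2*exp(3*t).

Characteristic equation r² + 2r + 1 = 0 has discriminant (2)² - 4·(1) = 0, so r = -1 is a repeated root.
Hence q_h = (C1 + C2*t)*exp(-t).
Try q_p = A*exp(3*t). Substituting into the equation and dividing by exp(3*t) gives A = 1/8, so q_p = exp(3*t)/8.

q = exp(3*t)/8 + C1*exp(-t) + C2*t*exp(-t)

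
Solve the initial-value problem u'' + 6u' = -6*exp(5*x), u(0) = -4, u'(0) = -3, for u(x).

Characteristic equation r² + 6r = 0 factors as (r + 6)r = 0, so r = -6, 0.
Hence u_h = C1*exp(-6*x) + C2.
Try u_p = A*exp(5*x). Substituting into the equation and dividing by exp(5*x) gives A = -6/55, so u_p = -6*exp(5*x)/55.
General solution: u = C2 - 6*exp(5*x)/55 + C1*exp(-6*x).
Apply the initial conditions: u(0) = -6/55 + C1 + C2 = -4 and u'(0) = -6/11 - 6*C1 = -3. Solving gives C1 = 9/22, C2 = -43/10.

u = -43/10 - 6*exp(5*x)/55 + 9*exp(-6*x)/22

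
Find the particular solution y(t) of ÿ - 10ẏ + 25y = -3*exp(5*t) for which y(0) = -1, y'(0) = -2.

Characteristic equation r² - 10r + 25 = 0 has discriminant (-10)² - 4·(25) = 0, so r = 5 is a repeated root.
Hence y_h = (C1 + C2*t)*exp(5*t).
Since exp(5*t) solves the homogeneous equation (r = 5 is a root of multiplicity 2), multiply the trial by t^2. Try y_p = A*t^2*exp(5*t). Substituting into the equation and dividing by exp(5*t) gives A = -3/2, so y_p = -3*t^2*exp(5*t)/2.
General solution: y = C1*exp(5*t) - 3*t^2*exp(5*t)/2 + C2*t*exp(5*t).
Apply the initial conditions: y(0) = C1 = -1 and y'(0) = C2 + 5*C1 = -2. Solving gives C1 = -1, C2 = 3.

y = -exp(5*t) + 3*t*exp(5*t) - 3*t**2*exp(5*t)/2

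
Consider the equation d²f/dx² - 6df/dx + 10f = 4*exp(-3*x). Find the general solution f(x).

Characteristic equation r² - 6r + 10 = 0 has discriminant (-6)² - 4·(10) = -4 < 0, so r = 3 ± i.
Hence f_h = C1*cos(x)*exp(3*x) + C2*exp(3*x)*sin(x).
Try f_p = A*exp(-3*x). Substituting into the equation and dividing by exp(-3*x) gives A = 4/37, so f_p = 4*exp(-3*x)/37.

f = 4*exp(-3*x)/37 + C1*cos(x)*exp(3*x) + C2*exp(3*x)*sin(x)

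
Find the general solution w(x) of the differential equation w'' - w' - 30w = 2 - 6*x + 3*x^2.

w = -361/4500 - x**2/10 + 31*x/150 + C1*exp(6*x) + C2*exp(-5*x)

Characteristic equation r² - r - 30 = 0 factors as (r - 6)(r + 5) = 0, so r = 6, -5.
Hence w_h = C1*exp(6*x) + C2*exp(-5*x).
For the particular solution try w_p = A0 + A1*x + A2*x^2. Substituting and matching coefficients of each power of x gives A0 = -361/4500, A1 = 31/150, A2 = -1/10, so w_p = -361/4500 - x^2/10 + 31*x/150.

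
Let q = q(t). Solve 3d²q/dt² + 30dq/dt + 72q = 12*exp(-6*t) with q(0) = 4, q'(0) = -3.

Divide through by 3: q'' + 10q' + 24q = 4*exp(-6*t).
Characteristic equation r² + 10r + 24 = 0 factors as (r + 4)(r + 6) = 0, so r = -4, -6.
Hence q_h = C1*exp(-4*t) + C2*exp(-6*t).
Since exp(-6*t) solves the homogeneous equation (r = -6 is a root of multiplicity 1), multiply the trial by t. Try q_p = A*t*exp(-6*t). Substituting into the equation and dividing by exp(-6*t) gives A = -2, so q_p = -2*t*exp(-6*t).
General solution: q = C1*exp(-4*t) + C2*exp(-6*t) - 2*t*exp(-6*t).
Apply the initial conditions: q(0) = C1 + C2 = 4 and q'(0) = -2 - 6*C2 - 4*C1 = -3. Solving gives C1 = 23/2, C2 = -15/2.

q = -15*exp(-6*t)/2 + 23*exp(-4*t)/2 - 2*t*exp(-6*t)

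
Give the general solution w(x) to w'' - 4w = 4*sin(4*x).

w = -sin(4*x)/5 + C1*exp(2*x) + C2*exp(-2*x)

Characteristic equation r² - 4 = 0 factors as (r - 2)(r + 2) = 0, so r = 2, -2.
Hence w_h = C1*exp(2*x) + C2*exp(-2*x).
Try w_p = A*cos(4*x) + B*sin(4*x). Substituting and equating the coefficients of cos(4x) and sin(4x) gives A = 0, B = -1/5, so w_p = -sin(4*x)/5.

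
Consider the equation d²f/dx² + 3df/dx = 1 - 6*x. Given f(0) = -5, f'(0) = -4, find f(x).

Characteristic equation r² + 3r = 0 factors as (r + 3)r = 0, so r = -3, 0.
Hence f_h = C1*exp(-3*x) + C2.
Since 0 is a characteristic root (multiplicity 1), multiply the polynomial trial by x: try f_p = x*(A0 + A1*x). Substituting and matching coefficients of each power of x gives A0 = 1, A1 = -1, so f_p = x - x^2.
General solution: f = C2 + x - x^2 + C1*exp(-3*x).
Apply the initial conditions: f(0) = C1 + C2 = -5 and f'(0) = 1 - 3*C1 = -4. Solving gives C1 = 5/3, C2 = -20/3.

f = -20/3 + x - x**2 + 5*exp(-3*x)/3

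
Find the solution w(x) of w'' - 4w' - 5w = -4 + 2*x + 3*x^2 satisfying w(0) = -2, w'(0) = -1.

Characteristic equation r² - 4r - 5 = 0 factors as (r + 1)(r - 5) = 0, so r = -1, 5.
Hence w_h = C1*exp(-x) + C2*exp(5*x).
For the particular solution try w_p = A0 + A1*x + A2*x^2. Substituting and matching coefficients of each power of x gives A0 = 14/125, A1 = 14/25, A2 = -3/5, so w_p = 14/125 - 3*x^2/5 + 14*x/25.
General solution: w = 14/125 - 3*x^2/5 + 14*x/25 + C1*exp(-x) + C2*exp(5*x).
Apply the initial conditions: w(0) = 14/125 + C1 + C2 = -2 and w'(0) = 14/25 - C1 + 5*C2 = -1. Solving gives C1 = -3/2, C2 = -153/250.

w = 14/125 - 153*exp(5*x)/250 - 3*exp(-x)/2 - 3*x**2/5 + 14*x/25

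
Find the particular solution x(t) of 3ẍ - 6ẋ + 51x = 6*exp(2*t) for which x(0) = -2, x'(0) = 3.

Divide through by 3: x'' - 2x' + 17x = 2*exp(2*t).
Characteristic equation r² - 2r + 17 = 0 has discriminant (-2)² - 4·(17) = -64 < 0, so r = 1 ± 4i.
Hence x_h = C1*cos(4*t)*exp(t) + C2*exp(t)*sin(4*t).
Try x_p = A*exp(2*t). Substituting into the equation and dividing by exp(2*t) gives A = 2/17, so x_p = 2*exp(2*t)/17.
General solution: x = 2*exp(2*t)/17 + C1*cos(4*t)*exp(t) + C2*exp(t)*sin(4*t).
Apply the initial conditions: x(0) = 2/17 + C1 = -2 and x'(0) = 4/17 + C1 + 4*C2 = 3. Solving gives C1 = -36/17, C2 = 83/68.

x = 2*exp(2*t)/17 - 36*cos(4*t)*exp(t)/17 + 83*exp(t)*sin(4*t)/68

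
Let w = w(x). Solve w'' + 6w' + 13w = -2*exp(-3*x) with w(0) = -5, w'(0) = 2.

w = -exp(-3*x)/2 - 13*exp(-3*x)*sin(2*x)/2 - 9*cos(2*x)*exp(-3*x)/2

Characteristic equation r² + 6r + 13 = 0 has discriminant (6)² - 4·(13) = -16 < 0, so r = -3 ± 2i.
Hence w_h = C1*cos(2*x)*exp(-3*x) + C2*exp(-3*x)*sin(2*x).
Try w_p = A*exp(-3*x). Substituting into the equation and dividing by exp(-3*x) gives A = -1/2, so w_p = -exp(-3*x)/2.
General solution: w = -exp(-3*x)/2 + C1*cos(2*x)*exp(-3*x) + C2*exp(-3*x)*sin(2*x).
Apply the initial conditions: w(0) = -1/2 + C1 = -5 and w'(0) = 3/2 - 3*C1 + 2*C2 = 2. Solving gives C1 = -9/2, C2 = -13/2.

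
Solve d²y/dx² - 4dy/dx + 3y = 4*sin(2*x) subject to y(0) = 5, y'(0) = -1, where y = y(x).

Characteristic equation r² - 4r + 3 = 0 factors as (r - 3)(r - 1) = 0, so r = 3, 1.
Hence y_h = C1*exp(3*x) + C2*exp(x).
Try y_p = A*cos(2*x) + B*sin(2*x). Substituting and equating the coefficients of cos(2x) and sin(2x) gives A = 32/65, B = -4/65, so y_p = -4*sin(2*x)/65 + 32*cos(2*x)/65.
General solution: y = -4*sin(2*x)/65 + 32*cos(2*x)/65 + C1*exp(3*x) + C2*exp(x).
Apply the initial conditions: y(0) = 32/65 + C1 + C2 = 5 and y'(0) = -8/65 + C2 + 3*C1 = -1. Solving gives C1 = -35/13, C2 = 36/5.

y = -35*exp(3*x)/13 - 4*sin(2*x)/65 + 32*cos(2*x)/65 + 36*exp(x)/5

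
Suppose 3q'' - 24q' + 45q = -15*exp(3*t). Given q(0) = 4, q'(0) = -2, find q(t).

q = -33*exp(5*t)/4 + 49*exp(3*t)/4 + 5*t*exp(3*t)/2

Divide through by 3: q'' - 8q' + 15q = -5*exp(3*t).
Characteristic equation r² - 8r + 15 = 0 factors as (r - 3)(r - 5) = 0, so r = 3, 5.
Hence q_h = C1*exp(3*t) + C2*exp(5*t).
Since exp(3*t) solves the homogeneous equation (r = 3 is a root of multiplicity 1), multiply the trial by t. Try q_p = A*t*exp(3*t). Substituting into the equation and dividing by exp(3*t) gives A = 5/2, so q_p = 5*t*exp(3*t)/2.
General solution: q = C1*exp(3*t) + C2*exp(5*t) + 5*t*exp(3*t)/2.
Apply the initial conditions: q(0) = C1 + C2 = 4 and q'(0) = 5/2 + 3*C1 + 5*C2 = -2. Solving gives C1 = 49/4, C2 = -33/4.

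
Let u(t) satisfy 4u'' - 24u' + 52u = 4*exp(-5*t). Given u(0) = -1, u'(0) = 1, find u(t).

u = exp(-5*t)/68 - 69*cos(2*t)*exp(3*t)/68 + 35*exp(3*t)*sin(2*t)/17

Divide through by 4: u'' - 6u' + 13u = exp(-5*t).
Characteristic equation r² - 6r + 13 = 0 has discriminant (-6)² - 4·(13) = -16 < 0, so r = 3 ± 2i.
Hence u_h = C1*cos(2*t)*exp(3*t) + C2*exp(3*t)*sin(2*t).
Try u_p = A*exp(-5*t). Substituting into the equation and dividing by exp(-5*t) gives A = 1/68, so u_p = exp(-5*t)/68.
General solution: u = exp(-5*t)/68 + C1*cos(2*t)*exp(3*t) + C2*exp(3*t)*sin(2*t).
Apply the initial conditions: u(0) = 1/68 + C1 = -1 and u'(0) = -5/68 + 2*C2 + 3*C1 = 1. Solving gives C1 = -69/68, C2 = 35/17.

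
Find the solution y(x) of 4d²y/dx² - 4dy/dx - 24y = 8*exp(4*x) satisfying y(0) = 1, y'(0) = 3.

y = exp(4*x)/3 + exp(-2*x)/15 + 3*exp(3*x)/5

Divide through by 4: y'' - y' - 6y = 2*exp(4*x).
Characteristic equation r² - r - 6 = 0 factors as (r + 2)(r - 3) = 0, so r = -2, 3.
Hence y_h = C1*exp(-2*x) + C2*exp(3*x).
Try y_p = A*exp(4*x). Substituting into the equation and dividing by exp(4*x) gives A = 1/3, so y_p = exp(4*x)/3.
General solution: y = exp(4*x)/3 + C1*exp(-2*x) + C2*exp(3*x).
Apply the initial conditions: y(0) = 1/3 + C1 + C2 = 1 and y'(0) = 4/3 - 2*C1 + 3*C2 = 3. Solving gives C1 = 1/15, C2 = 3/5.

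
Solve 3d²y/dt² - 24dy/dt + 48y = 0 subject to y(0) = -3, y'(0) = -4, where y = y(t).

Divide through by 3: y'' - 8y' + 16y = 0.
Characteristic equation r² - 8r + 16 = 0 has discriminant (-8)² - 4·(16) = 0, so r = 4 is a repeated root.
Hence y_h = (C1 + C2*t)*exp(4*t).
Apply the initial conditions: y(0) = C1 = -3 and y'(0) = C2 + 4*C1 = -4. Solving gives C1 = -3, C2 = 8.

y = -3*exp(4*t) + 8*t*exp(4*t)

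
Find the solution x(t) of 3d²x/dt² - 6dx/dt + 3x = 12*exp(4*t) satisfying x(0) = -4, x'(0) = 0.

x = -40*exp(t)/9 + 4*exp(4*t)/9 + 8*t*exp(t)/3

Divide through by 3: x'' - 2x' + x = 4*exp(4*t).
Characteristic equation r² - 2r + 1 = 0 has discriminant (-2)² - 4·(1) = 0, so r = 1 is a repeated root.
Hence x_h = (C1 + C2*t)*exp(t).
Try x_p = A*exp(4*t). Substituting into the equation and dividing by exp(4*t) gives A = 4/9, so x_p = 4*exp(4*t)/9.
General solution: x = 4*exp(4*t)/9 + C1*exp(t) + C2*t*exp(t).
Apply the initial conditions: x(0) = 4/9 + C1 = -4 and x'(0) = 16/9 + C1 + C2 = 0. Solving gives C1 = -40/9, C2 = 8/3.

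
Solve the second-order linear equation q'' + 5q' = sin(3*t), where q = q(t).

q = C2 - 5*cos(3*t)/102 - sin(3*t)/34 + C1*exp(-5*t)

Characteristic equation r² + 5r = 0 factors as (r + 5)r = 0, so r = -5, 0.
Hence q_h = C1*exp(-5*t) + C2.
Try q_p = A*cos(3*t) + B*sin(3*t). Substituting and equating the coefficients of cos(3t) and sin(3t) gives A = -5/102, B = -1/34, so q_p = -5*cos(3*t)/102 - sin(3*t)/34.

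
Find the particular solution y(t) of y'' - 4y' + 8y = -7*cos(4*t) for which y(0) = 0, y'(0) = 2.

Characteristic equation r² - 4r + 8 = 0 has discriminant (-4)² - 4·(8) = -16 < 0, so r = 2 ± 2i.
Hence y_h = C1*cos(2*t)*exp(2*t) + C2*exp(2*t)*sin(2*t).
Try y_p = A*cos(4*t) + B*sin(4*t). Substituting and equating the coefficients of cos(4t) and sin(4t) gives A = 7/40, B = 7/20, so y_p = 7*sin(4*t)/20 + 7*cos(4*t)/40.
General solution: y = 7*sin(4*t)/20 + 7*cos(4*t)/40 + C1*cos(2*t)*exp(2*t) + C2*exp(2*t)*sin(2*t).
Apply the initial conditions: y(0) = 7/40 + C1 = 0 and y'(0) = 7/5 + 2*C1 + 2*C2 = 2. Solving gives C1 = -7/40, C2 = 19/40.

y = 7*sin(4*t)/20 + 7*cos(4*t)/40 - 7*cos(2*t)*exp(2*t)/40 + 19*exp(2*t)*sin(2*t)/40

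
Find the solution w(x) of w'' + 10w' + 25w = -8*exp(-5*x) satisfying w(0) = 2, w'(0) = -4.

w = 2*exp(-5*x) - 4*x**2*exp(-5*x) + 6*x*exp(-5*x)

Characteristic equation r² + 10r + 25 = 0 has discriminant (10)² - 4·(25) = 0, so r = -5 is a repeated root.
Hence w_h = (C1 + C2*x)*exp(-5*x).
Since exp(-5*x) solves the homogeneous equation (r = -5 is a root of multiplicity 2), multiply the trial by x^2. Try w_p = A*x^2*exp(-5*x). Substituting into the equation and dividing by exp(-5*x) gives A = -4, so w_p = -4*x^2*exp(-5*x).
General solution: w = C1*exp(-5*x) - 4*x^2*exp(-5*x) + C2*x*exp(-5*x).
Apply the initial conditions: w(0) = C1 = 2 and w'(0) = C2 - 5*C1 = -4. Solving gives C1 = 2, C2 = 6.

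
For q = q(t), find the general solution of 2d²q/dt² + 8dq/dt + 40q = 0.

Divide through by 2: q'' + 4q' + 20q = 0.
Characteristic equation r² + 4r + 20 = 0 has discriminant (4)² - 4·(20) = -64 < 0, so r = -2 ± 4i.
Hence q_h = C1*cos(4*t)*exp(-2*t) + C2*exp(-2*t)*sin(4*t).

q = C1*cos(4*t)*exp(-2*t) + C2*exp(-2*t)*sin(4*t)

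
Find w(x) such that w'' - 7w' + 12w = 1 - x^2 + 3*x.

w = 161/864 - x**2/12 + 11*x/72 + C1*exp(4*x) + C2*exp(3*x)

Characteristic equation r² - 7r + 12 = 0 factors as (r - 4)(r - 3) = 0, so r = 4, 3.
Hence w_h = C1*exp(4*x) + C2*exp(3*x).
For the particular solution try w_p = A0 + A1*x + A2*x^2. Substituting and matching coefficients of each power of x gives A0 = 161/864, A1 = 11/72, A2 = -1/12, so w_p = 161/864 - x^2/12 + 11*x/72.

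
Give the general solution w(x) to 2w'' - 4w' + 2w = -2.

w = -1 + C1*exp(x) + C2*x*exp(x)

Divide through by 2: w'' - 2w' + w = -1.
Characteristic equation r² - 2r + 1 = 0 has discriminant (-2)² - 4·(1) = 0, so r = 1 is a repeated root.
Hence w_h = (C1 + C2*x)*exp(x).
For the particular solution try w_p = A0. Substituting and matching coefficients of each power of x gives A0 = -1, so w_p = -1.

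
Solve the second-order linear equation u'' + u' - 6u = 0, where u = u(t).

Characteristic equation r² + r - 6 = 0 factors as (r - 2)(r + 3) = 0, so r = 2, -3.
Hence u_h = C1*exp(2*t) + C2*exp(-3*t).

u = C1*exp(2*t) + C2*exp(-3*t)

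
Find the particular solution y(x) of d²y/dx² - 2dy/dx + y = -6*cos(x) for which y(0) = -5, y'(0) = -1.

Characteristic equation r² - 2r + 1 = 0 has discriminant (-2)² - 4·(1) = 0, so r = 1 is a repeated root.
Hence y_h = (C1 + C2*x)*exp(x).
Try y_p = A*cos(x) + B*sin(x). Substituting and equating the coefficients of cos(x) and sin(x) gives A = 0, B = 3, so y_p = 3*sin(x).
General solution: y = 3*sin(x) + C1*exp(x) + C2*x*exp(x).
Apply the initial conditions: y(0) = C1 = -5 and y'(0) = 3 + C1 + C2 = -1. Solving gives C1 = -5, C2 = 1.

y = -5*exp(x) + 3*sin(x) + x*exp(x)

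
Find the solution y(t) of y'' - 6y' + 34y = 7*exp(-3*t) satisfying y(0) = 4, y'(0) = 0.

y = 7*exp(-3*t)/61 - 138*exp(3*t)*sin(5*t)/61 + 237*cos(5*t)*exp(3*t)/61

Characteristic equation r² - 6r + 34 = 0 has discriminant (-6)² - 4·(34) = -100 < 0, so r = 3 ± 5i.
Hence y_h = C1*cos(5*t)*exp(3*t) + C2*exp(3*t)*sin(5*t).
Try y_p = A*exp(-3*t). Substituting into the equation and dividing by exp(-3*t) gives A = 7/61, so y_p = 7*exp(-3*t)/61.
General solution: y = 7*exp(-3*t)/61 + C1*cos(5*t)*exp(3*t) + C2*exp(3*t)*sin(5*t).
Apply the initial conditions: y(0) = 7/61 + C1 = 4 and y'(0) = -21/61 + 3*C1 + 5*C2 = 0. Solving gives C1 = 237/61, C2 = -138/61.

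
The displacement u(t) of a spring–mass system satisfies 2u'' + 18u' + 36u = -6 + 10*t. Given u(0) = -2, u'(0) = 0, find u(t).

u = -11/36 - 94*exp(-3*t)/27 + 5*t/18 + 193*exp(-6*t)/108

Divide through by 2: u'' + 9u' + 18u = -3 + 5*t.
Characteristic equation r² + 9r + 18 = 0 factors as (r + 3)(r + 6) = 0, so r = -3, -6.
Hence u_h = C1*exp(-3*t) + C2*exp(-6*t).
For the particular solution try u_p = A0 + A1*t. Substituting and matching coefficients of each power of t gives A0 = -11/36, A1 = 5/18, so u_p = -11/36 + 5*t/18.
General solution: u = -11/36 + 5*t/18 + C1*exp(-3*t) + C2*exp(-6*t).
Apply the initial conditions: u(0) = -11/36 + C1 + C2 = -2 and u'(0) = 5/18 - 6*C2 - 3*C1 = 0. Solving gives C1 = -94/27, C2 = 193/108.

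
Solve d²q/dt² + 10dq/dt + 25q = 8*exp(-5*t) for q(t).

q = C1*exp(-5*t) + 4*t**2*exp(-5*t) + C2*t*exp(-5*t)

Characteristic equation r² + 10r + 25 = 0 has discriminant (10)² - 4·(25) = 0, so r = -5 is a repeated root.
Hence q_h = (C1 + C2*t)*exp(-5*t).
Since exp(-5*t) solves the homogeneous equation (r = -5 is a root of multiplicity 2), multiply the trial by t^2. Try q_p = A*t^2*exp(-5*t). Substituting into the equation and dividing by exp(-5*t) gives A = 4, so q_p = 4*t^2*exp(-5*t).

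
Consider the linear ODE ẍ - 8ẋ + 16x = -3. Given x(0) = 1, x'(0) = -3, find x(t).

x = -3/16 + 19*exp(4*t)/16 - 31*t*exp(4*t)/4

Characteristic equation r² - 8r + 16 = 0 has discriminant (-8)² - 4·(16) = 0, so r = 4 is a repeated root.
Hence x_h = (C1 + C2*t)*exp(4*t).
For the particular solution try x_p = A0. Substituting and matching coefficients of each power of t gives A0 = -3/16, so x_p = -3/16.
General solution: x = -3/16 + C1*exp(4*t) + C2*t*exp(4*t).
Apply the initial conditions: x(0) = -3/16 + C1 = 1 and x'(0) = C2 + 4*C1 = -3. Solving gives C1 = 19/16, C2 = -31/4.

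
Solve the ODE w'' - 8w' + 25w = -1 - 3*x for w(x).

Characteristic equation r² - 8r + 25 = 0 has discriminant (-8)² - 4·(25) = -36 < 0, so r = 4 ± 3i.
Hence w_h = C1*cos(3*x)*exp(4*x) + C2*exp(4*x)*sin(3*x).
For the particular solution try w_p = A0 + A1*x. Substituting and matching coefficients of each power of x gives A0 = -49/625, A1 = -3/25, so w_p = -49/625 - 3*x/25.

w = -49/625 - 3*x/25 + C1*cos(3*x)*exp(4*x) + C2*exp(4*x)*sin(3*x)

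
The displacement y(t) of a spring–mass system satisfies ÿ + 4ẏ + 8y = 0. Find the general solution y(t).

Characteristic equation r² + 4r + 8 = 0 has discriminant (4)² - 4·(8) = -16 < 0, so r = -2 ± 2i.
Hence y_h = C1*cos(2*t)*exp(-2*t) + C2*exp(-2*t)*sin(2*t).

y = C1*cos(2*t)*exp(-2*t) + C2*exp(-2*t)*sin(2*t)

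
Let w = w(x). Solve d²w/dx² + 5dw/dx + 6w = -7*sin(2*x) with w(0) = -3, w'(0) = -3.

Characteristic equation r² + 5r + 6 = 0 factors as (r + 3)(r + 2) = 0, so r = -3, -2.
Hence w_h = C1*exp(-3*x) + C2*exp(-2*x).
Try w_p = A*cos(2*x) + B*sin(2*x). Substituting and equating the coefficients of cos(2x) and sin(2x) gives A = 35/52, B = -7/52, so w_p = -7*sin(2*x)/52 + 35*cos(2*x)/52.
General solution: w = -7*sin(2*x)/52 + 35*cos(2*x)/52 + C1*exp(-3*x) + C2*exp(-2*x).
Apply the initial conditions: w(0) = 35/52 + C1 + C2 = -3 and w'(0) = -7/26 - 3*C1 - 2*C2 = -3. Solving gives C1 = 131/13, C2 = -55/4.

w = -55*exp(-2*x)/4 - 7*sin(2*x)/52 + 35*cos(2*x)/52 + 131*exp(-3*x)/13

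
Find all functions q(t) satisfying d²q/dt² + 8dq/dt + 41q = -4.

Characteristic equation r² + 8r + 41 = 0 has discriminant (8)² - 4·(41) = -100 < 0, so r = -4 ± 5i.
Hence q_h = C1*cos(5*t)*exp(-4*t) + C2*exp(-4*t)*sin(5*t).
For the particular solution try q_p = A0. Substituting and matching coefficients of each power of t gives A0 = -4/41, so q_p = -4/41.

q = -4/41 + C1*cos(5*t)*exp(-4*t) + C2*exp(-4*t)*sin(5*t)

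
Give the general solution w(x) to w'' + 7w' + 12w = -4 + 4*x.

Characteristic equation r² + 7r + 12 = 0 factors as (r + 4)(r + 3) = 0, so r = -4, -3.
Hence w_h = C1*exp(-4*x) + C2*exp(-3*x).
For the particular solution try w_p = A0 + A1*x. Substituting and matching coefficients of each power of x gives A0 = -19/36, A1 = 1/3, so w_p = -19/36 + x/3.

w = -19/36 + x/3 + C1*exp(-4*x) + C2*exp(-3*x)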